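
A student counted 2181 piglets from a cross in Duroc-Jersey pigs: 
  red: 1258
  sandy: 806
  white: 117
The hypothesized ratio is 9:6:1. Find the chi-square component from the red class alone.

0.793

Expected counts for N = 2181 under a 9:6:1 ratio (total parts = 16):
  red: 2181 × 9/16 = 1226.8125
  sandy: 2181 × 6/16 = 817.875
  white: 2181 × 1/16 = 136.3125
Contribution of red: (1258 − 1226.8125)² / 1226.8125 = 0.7928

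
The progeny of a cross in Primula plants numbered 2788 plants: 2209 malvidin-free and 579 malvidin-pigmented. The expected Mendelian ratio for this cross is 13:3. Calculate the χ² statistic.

Under the 13:3 hypothesis (Σ ratio = 16, N = 2788):
  malvidin-free: 2788 × 13/16 = 2265.25
  malvidin-pigmented: 2788 × 3/16 = 522.75
χ² = Σ (O − E)² / E
  malvidin-free: (2209 − 2265.25)² / 2265.25 = 1.3968
  malvidin-pigmented: (579 − 522.75)² / 522.75 = 6.0527
χ² = 1.3968 + 6.0527 = 7.4495 ≈ 7.450

7.450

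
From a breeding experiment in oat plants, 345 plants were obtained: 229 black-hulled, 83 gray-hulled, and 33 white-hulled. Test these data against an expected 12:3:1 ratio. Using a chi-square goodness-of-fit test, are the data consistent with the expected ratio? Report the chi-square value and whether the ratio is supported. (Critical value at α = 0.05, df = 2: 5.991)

14.671; not consistent

Expected counts for N = 345 under a 12:3:1 ratio (total parts = 16):
  black-hulled: 345 × 12/16 = 258.75
  gray-hulled: 345 × 3/16 = 64.6875
  white-hulled: 345 × 1/16 = 21.5625
χ² = Σ (O − E)² / E
  black-hulled: (229 − 258.75)² / 258.75 = 3.4205
  gray-hulled: (83 − 64.6875)² / 64.6875 = 5.1841
  white-hulled: (33 − 21.5625)² / 21.5625 = 6.0668
χ² = 3.4205 + 5.1841 + 6.0668 = 14.6714 ≈ 14.671
Degrees of freedom = 3 − 1 = 2; critical value at α = 0.05 is 5.991.
Since 14.671 > 5.991, we reject the null hypothesis — the data do not fit the 12:3:1 ratio.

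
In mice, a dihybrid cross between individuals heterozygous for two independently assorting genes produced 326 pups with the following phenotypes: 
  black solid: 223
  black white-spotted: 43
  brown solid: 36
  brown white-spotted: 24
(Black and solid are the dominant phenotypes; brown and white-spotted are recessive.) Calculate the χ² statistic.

A dihybrid F₂ with independent assortment and complete dominance at both loci gives a 9:3:3:1 phenotypic ratio.
Under the 9:3:3:1 hypothesis (Σ ratio = 16, N = 326):
  black solid: 326 × 9/16 = 183.375
  black white-spotted: 326 × 3/16 = 61.125
  brown solid: 326 × 3/16 = 61.125
  brown white-spotted: 326 × 1/16 = 20.375
χ² = Σ (O − E)² / E
  black solid: (223 − 183.375)² / 183.375 = 8.5625
  black white-spotted: (43 − 61.125)² / 61.125 = 5.3745
  brown solid: (36 − 61.125)² / 61.125 = 10.3275
  brown white-spotted: (24 − 20.375)² / 20.375 = 0.6449
χ² = 8.5625 + 5.3745 + 10.3275 + 0.6449 = 24.9094 ≈ 24.909

24.909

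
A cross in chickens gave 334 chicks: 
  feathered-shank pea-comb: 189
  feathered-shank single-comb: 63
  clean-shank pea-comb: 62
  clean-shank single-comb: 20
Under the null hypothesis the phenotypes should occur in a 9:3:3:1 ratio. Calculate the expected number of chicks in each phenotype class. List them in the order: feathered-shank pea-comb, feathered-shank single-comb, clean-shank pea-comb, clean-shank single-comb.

The 9:3:3:1 ratio has 16 parts, so with N = 334 the expected counts are:
  feathered-shank pea-comb: 334 × 9/16 = 187.875
  feathered-shank single-comb: 334 × 3/16 = 62.625
  clean-shank pea-comb: 334 × 3/16 = 62.625
  clean-shank single-comb: 334 × 1/16 = 20.875

187.875, 62.625, 62.625, 20.875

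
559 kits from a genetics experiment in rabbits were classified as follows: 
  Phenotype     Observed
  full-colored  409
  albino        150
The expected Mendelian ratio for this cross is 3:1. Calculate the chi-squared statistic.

Under the 3:1 hypothesis (Σ ratio = 4, N = 559):
  full-colored: 559 × 3/4 = 419.25
  albino: 559 × 1/4 = 139.75
χ² = Σ (O − E)² / E
  full-colored: (409 − 419.25)² / 419.25 = 0.2506
  albino: (150 − 139.75)² / 139.75 = 0.7518
χ² = 0.2506 + 0.7518 = 1.0024 ≈ 1.002

1.002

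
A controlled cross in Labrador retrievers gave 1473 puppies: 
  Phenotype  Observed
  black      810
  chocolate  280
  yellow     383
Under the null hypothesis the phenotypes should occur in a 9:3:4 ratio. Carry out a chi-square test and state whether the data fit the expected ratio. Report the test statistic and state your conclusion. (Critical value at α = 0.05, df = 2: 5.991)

1.059; consistent

Total ratio parts = 16. Expected numbers out of 1473:
  black: 1473 × 9/16 = 828.5625
  chocolate: 1473 × 3/16 = 276.1875
  yellow: 1473 × 4/16 = 368.25
χ² = Σ (O − E)² / E
  black: (810 − 828.5625)² / 828.5625 = 0.4159
  chocolate: (280 − 276.1875)² / 276.1875 = 0.0526
  yellow: (383 − 368.25)² / 368.25 = 0.5908
χ² = 0.4159 + 0.0526 + 0.5908 = 1.0593 ≈ 1.059
Degrees of freedom = 3 − 1 = 2; critical value at α = 0.05 is 5.991.
Since 1.059 < 5.991, we fail to reject the null hypothesis — the data are consistent with the 9:3:4 ratio.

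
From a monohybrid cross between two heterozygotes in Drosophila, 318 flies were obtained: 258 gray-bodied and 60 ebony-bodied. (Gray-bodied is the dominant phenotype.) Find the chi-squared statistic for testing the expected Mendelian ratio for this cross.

For a monohybrid cross between heterozygotes with complete dominance, the expected phenotypic ratio is 3:1.
Total ratio parts = 4. Expected numbers out of 318:
  gray-bodied: 318 × 3/4 = 238.5
  ebony-bodied: 318 × 1/4 = 79.5
χ² = Σ (O − E)² / E
  gray-bodied: (258 − 238.5)² / 238.5 = 1.5943
  ebony-bodied: (60 − 79.5)² / 79.5 = 4.7830
χ² = 1.5943 + 4.7830 = 6.3773 ≈ 6.377

6.377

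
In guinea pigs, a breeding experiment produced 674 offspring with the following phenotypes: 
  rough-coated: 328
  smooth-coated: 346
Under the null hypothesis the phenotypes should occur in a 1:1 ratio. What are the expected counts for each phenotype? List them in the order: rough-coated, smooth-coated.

Expected counts for N = 674 under a 1:1 ratio (total parts = 2):
  rough-coated: 674 × 1/2 = 337
  smooth-coated: 674 × 1/2 = 337

337, 337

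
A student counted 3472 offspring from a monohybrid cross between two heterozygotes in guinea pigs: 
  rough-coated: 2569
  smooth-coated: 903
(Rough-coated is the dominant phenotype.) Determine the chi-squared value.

1.882

For a monohybrid cross between heterozygotes with complete dominance, the expected phenotypic ratio is 3:1.
Total ratio parts = 4. Expected numbers out of 3472:
  rough-coated: 3472 × 3/4 = 2604
  smooth-coated: 3472 × 1/4 = 868
χ² = Σ (O − E)² / E
  rough-coated: (2569 − 2604)² / 2604 = 0.4704
  smooth-coated: (903 − 868)² / 868 = 1.4113
χ² = 0.4704 + 1.4113 = 1.8817 ≈ 1.882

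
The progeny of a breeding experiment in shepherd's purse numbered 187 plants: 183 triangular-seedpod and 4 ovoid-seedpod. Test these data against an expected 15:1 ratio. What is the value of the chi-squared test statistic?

Expected counts for N = 187 under a 15:1 ratio (total parts = 16):
  triangular-seedpod: 187 × 15/16 = 175.3125
  ovoid-seedpod: 187 × 1/16 = 11.6875
χ² = Σ (O − E)² / E
  triangular-seedpod: (183 − 175.3125)² / 175.3125 = 0.3371
  ovoid-seedpod: (4 − 11.6875)² / 11.6875 = 5.0565
χ² = 0.3371 + 5.0565 = 5.3936 ≈ 5.394

5.394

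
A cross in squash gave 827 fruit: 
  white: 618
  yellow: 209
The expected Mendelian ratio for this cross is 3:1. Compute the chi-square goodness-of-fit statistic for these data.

The 3:1 ratio has 4 parts, so with N = 827 the expected counts are:
  white: 827 × 3/4 = 620.25
  yellow: 827 × 1/4 = 206.75
χ² = Σ (O − E)² / E
  white: (618 − 620.25)² / 620.25 = 0.0082
  yellow: (209 − 206.75)² / 206.75 = 0.0245
χ² = 0.0082 + 0.0245 = 0.0327 ≈ 0.033

0.033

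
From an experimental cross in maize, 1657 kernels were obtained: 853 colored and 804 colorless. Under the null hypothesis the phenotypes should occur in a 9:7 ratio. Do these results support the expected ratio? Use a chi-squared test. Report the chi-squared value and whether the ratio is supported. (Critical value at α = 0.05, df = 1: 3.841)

The 9:7 ratio has 16 parts, so with N = 1657 the expected counts are:
  colored: 1657 × 9/16 = 932.0625
  colorless: 1657 × 7/16 = 724.9375
χ² = Σ (O − E)² / E
  colored: (853 − 932.0625)² / 932.0625 = 6.7065
  colorless: (804 − 724.9375)² / 724.9375 = 8.6226
χ² = 6.7065 + 8.6226 = 15.3291 ≈ 15.329
Degrees of freedom = 2 − 1 = 1; critical value at α = 0.05 is 3.841.
Since 15.329 > 3.841, we reject the null hypothesis — the data do not fit the 9:7 ratio.

15.329; not consistent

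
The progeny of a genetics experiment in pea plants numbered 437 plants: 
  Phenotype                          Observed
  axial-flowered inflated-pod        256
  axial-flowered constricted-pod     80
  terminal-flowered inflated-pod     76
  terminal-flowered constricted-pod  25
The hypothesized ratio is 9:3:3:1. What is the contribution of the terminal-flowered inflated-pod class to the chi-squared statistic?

0.430

The 9:3:3:1 ratio has 16 parts, so with N = 437 the expected counts are:
  axial-flowered inflated-pod: 437 × 9/16 = 245.8125
  axial-flowered constricted-pod: 437 × 3/16 = 81.9375
  terminal-flowered inflated-pod: 437 × 3/16 = 81.9375
  terminal-flowered constricted-pod: 437 × 1/16 = 27.3125
Contribution of terminal-flowered inflated-pod: (76 − 81.9375)² / 81.9375 = 0.4303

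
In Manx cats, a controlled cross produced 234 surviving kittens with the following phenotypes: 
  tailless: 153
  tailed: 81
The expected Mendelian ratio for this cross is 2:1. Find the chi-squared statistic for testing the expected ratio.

Total ratio parts = 3. Expected numbers out of 234:
  tailless: 234 × 2/3 = 156
  tailed: 234 × 1/3 = 78
χ² = Σ (O − E)² / E
  tailless: (153 − 156)² / 156 = 0.0577
  tailed: (81 − 78)² / 78 = 0.1154
χ² = 0.0577 + 0.1154 = 0.1731 ≈ 0.173

0.173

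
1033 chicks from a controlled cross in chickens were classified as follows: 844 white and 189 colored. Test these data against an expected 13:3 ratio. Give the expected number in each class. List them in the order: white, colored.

839.3125, 193.6875

Expected counts for N = 1033 under a 13:3 ratio (total parts = 16):
  white: 1033 × 13/16 = 839.3125
  colored: 1033 × 3/16 = 193.6875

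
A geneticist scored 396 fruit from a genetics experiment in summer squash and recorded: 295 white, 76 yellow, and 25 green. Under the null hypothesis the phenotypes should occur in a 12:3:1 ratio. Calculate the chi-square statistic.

The 12:3:1 ratio has 16 parts, so with N = 396 the expected counts are:
  white: 396 × 12/16 = 297
  yellow: 396 × 3/16 = 74.25
  green: 396 × 1/16 = 24.75
χ² = Σ (O − E)² / E
  white: (295 − 297)² / 297 = 0.0135
  yellow: (76 − 74.25)² / 74.25 = 0.0412
  green: (25 − 24.75)² / 24.75 = 0.0025
χ² = 0.0135 + 0.0412 + 0.0025 = 0.0572 ≈ 0.057

0.057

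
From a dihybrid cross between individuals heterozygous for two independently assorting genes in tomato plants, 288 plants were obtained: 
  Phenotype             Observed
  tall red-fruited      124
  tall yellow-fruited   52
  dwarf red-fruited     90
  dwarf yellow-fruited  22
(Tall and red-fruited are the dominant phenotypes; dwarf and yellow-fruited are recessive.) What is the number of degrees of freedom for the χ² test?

3

A dihybrid F₂ with independent assortment and complete dominance at both loci gives a 9:3:3:1 phenotypic ratio.
A goodness-of-fit test with 4 phenotype classes has df = 4 − 1 = 3.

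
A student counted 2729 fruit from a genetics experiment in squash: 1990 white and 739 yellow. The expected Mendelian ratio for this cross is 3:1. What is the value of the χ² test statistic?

Expected counts for N = 2729 under a 3:1 ratio (total parts = 4):
  white: 2729 × 3/4 = 2046.75
  yellow: 2729 × 1/4 = 682.25
χ² = Σ (O − E)² / E
  white: (1990 − 2046.75)² / 2046.75 = 1.5735
  yellow: (739 − 682.25)² / 682.25 = 4.7205
χ² = 1.5735 + 4.7205 = 6.294

6.294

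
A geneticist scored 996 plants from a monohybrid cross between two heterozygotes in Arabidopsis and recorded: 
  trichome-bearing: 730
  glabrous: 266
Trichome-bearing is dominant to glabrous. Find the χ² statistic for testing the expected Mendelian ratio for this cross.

1.548

For a monohybrid cross between heterozygotes with complete dominance, the expected phenotypic ratio is 3:1.
The 3:1 ratio has 4 parts, so with N = 996 the expected counts are:
  trichome-bearing: 996 × 3/4 = 747
  glabrous: 996 × 1/4 = 249
χ² = Σ (O − E)² / E
  trichome-bearing: (730 − 747)² / 747 = 0.3869
  glabrous: (266 − 249)² / 249 = 1.1606
χ² = 0.3869 + 1.1606 = 1.5475 ≈ 1.548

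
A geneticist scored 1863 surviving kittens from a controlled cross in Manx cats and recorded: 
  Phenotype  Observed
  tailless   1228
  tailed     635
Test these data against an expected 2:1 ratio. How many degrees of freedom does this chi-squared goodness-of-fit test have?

A goodness-of-fit test with 2 phenotype classes has df = 2 − 1 = 1.

1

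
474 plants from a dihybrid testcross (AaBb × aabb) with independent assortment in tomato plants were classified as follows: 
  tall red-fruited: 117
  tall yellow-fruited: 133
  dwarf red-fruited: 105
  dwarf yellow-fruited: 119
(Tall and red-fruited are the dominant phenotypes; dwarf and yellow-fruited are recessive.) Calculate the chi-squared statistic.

A dihybrid testcross with independent assortment gives a 1:1:1:1 ratio.
Under the 1:1:1:1 hypothesis (Σ ratio = 4, N = 474):
  tall red-fruited: 474 × 1/4 = 118.5
  tall yellow-fruited: 474 × 1/4 = 118.5
  dwarf red-fruited: 474 × 1/4 = 118.5
  dwarf yellow-fruited: 474 × 1/4 = 118.5
χ² = Σ (O − E)² / E
  tall red-fruited: (117 − 118.5)² / 118.5 = 0.0190
  tall yellow-fruited: (133 − 118.5)² / 118.5 = 1.7743
  dwarf red-fruited: (105 − 118.5)² / 118.5 = 1.5380
  dwarf yellow-fruited: (119 − 118.5)² / 118.5 = 0.0021
χ² = 0.0190 + 1.7743 + 1.5380 + 0.0021 = 3.3334 ≈ 3.333

3.333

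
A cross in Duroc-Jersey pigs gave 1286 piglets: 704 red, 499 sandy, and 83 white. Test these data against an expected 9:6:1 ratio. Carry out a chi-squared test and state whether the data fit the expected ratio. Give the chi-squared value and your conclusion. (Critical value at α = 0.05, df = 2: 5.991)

1.186; consistent

Total ratio parts = 16. Expected numbers out of 1286:
  red: 1286 × 9/16 = 723.375
  sandy: 1286 × 6/16 = 482.25
  white: 1286 × 1/16 = 80.375
χ² = Σ (O − E)² / E
  red: (704 − 723.375)² / 723.375 = 0.5189
  sandy: (499 − 482.25)² / 482.25 = 0.5818
  white: (83 − 80.375)² / 80.375 = 0.0857
χ² = 0.5189 + 0.5818 + 0.0857 = 1.1864 ≈ 1.186
Degrees of freedom = 3 − 1 = 2; critical value at α = 0.05 is 5.991.
Since 1.186 < 5.991, we fail to reject the null hypothesis — the data are consistent with the 9:6:1 ratio.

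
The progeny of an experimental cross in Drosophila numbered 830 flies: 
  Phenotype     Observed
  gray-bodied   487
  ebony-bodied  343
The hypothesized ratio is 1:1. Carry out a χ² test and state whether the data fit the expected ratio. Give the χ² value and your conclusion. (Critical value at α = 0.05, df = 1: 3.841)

24.983; not consistent

Total ratio parts = 2. Expected numbers out of 830:
  gray-bodied: 830 × 1/2 = 415
  ebony-bodied: 830 × 1/2 = 415
χ² = Σ (O − E)² / E
  gray-bodied: (487 − 415)² / 415 = 12.4916
  ebony-bodied: (343 − 415)² / 415 = 12.4916
χ² = 12.4916 + 12.4916 = 24.9832 ≈ 24.983
Degrees of freedom = 2 − 1 = 1; critical value at α = 0.05 is 3.841.
Since 24.983 > 3.841, we reject the null hypothesis — the data do not fit the 1:1 ratio.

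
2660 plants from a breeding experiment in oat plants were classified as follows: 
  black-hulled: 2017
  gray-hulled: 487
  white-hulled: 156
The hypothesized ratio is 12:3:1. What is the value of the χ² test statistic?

1.151

The 12:3:1 ratio has 16 parts, so with N = 2660 the expected counts are:
  black-hulled: 2660 × 12/16 = 1995
  gray-hulled: 2660 × 3/16 = 498.75
  white-hulled: 2660 × 1/16 = 166.25
χ² = Σ (O − E)² / E
  black-hulled: (2017 − 1995)² / 1995 = 0.2426
  gray-hulled: (487 − 498.75)² / 498.75 = 0.2768
  white-hulled: (156 − 166.25)² / 166.25 = 0.6320
χ² = 0.2426 + 0.2768 + 0.6320 = 1.1514 ≈ 1.151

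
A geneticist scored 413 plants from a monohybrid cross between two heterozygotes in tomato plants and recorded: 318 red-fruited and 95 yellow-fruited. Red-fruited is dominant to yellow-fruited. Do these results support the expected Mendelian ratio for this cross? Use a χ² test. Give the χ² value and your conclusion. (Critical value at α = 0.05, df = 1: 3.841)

0.879; consistent

For a monohybrid cross between heterozygotes with complete dominance, the expected phenotypic ratio is 3:1.
Total ratio parts = 4. Expected numbers out of 413:
  red-fruited: 413 × 3/4 = 309.75
  yellow-fruited: 413 × 1/4 = 103.25
χ² = Σ (O − E)² / E
  red-fruited: (318 − 309.75)² / 309.75 = 0.2197
  yellow-fruited: (95 − 103.25)² / 103.25 = 0.6592
χ² = 0.2197 + 0.6592 = 0.8789 ≈ 0.879
Degrees of freedom = 2 − 1 = 1; critical value at α = 0.05 is 3.841.
Since 0.879 < 3.841, we fail to reject the null hypothesis — the data are consistent with the 3:1 ratio.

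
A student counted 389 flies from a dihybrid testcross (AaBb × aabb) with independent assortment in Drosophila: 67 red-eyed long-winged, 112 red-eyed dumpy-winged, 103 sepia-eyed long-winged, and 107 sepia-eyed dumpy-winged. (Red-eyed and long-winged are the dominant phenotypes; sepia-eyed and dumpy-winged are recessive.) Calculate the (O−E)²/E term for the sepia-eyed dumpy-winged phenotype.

0.978

A dihybrid testcross with independent assortment gives a 1:1:1:1 ratio.
The 1:1:1:1 ratio has 4 parts, so with N = 389 the expected counts are:
  red-eyed long-winged: 389 × 1/4 = 97.25
  red-eyed dumpy-winged: 389 × 1/4 = 97.25
  sepia-eyed long-winged: 389 × 1/4 = 97.25
  sepia-eyed dumpy-winged: 389 × 1/4 = 97.25
Contribution of sepia-eyed dumpy-winged: (107 − 97.25)² / 97.25 = 0.9775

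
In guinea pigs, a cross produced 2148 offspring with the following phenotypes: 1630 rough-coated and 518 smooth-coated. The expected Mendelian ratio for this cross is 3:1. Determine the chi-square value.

0.896

Under the 3:1 hypothesis (Σ ratio = 4, N = 2148):
  rough-coated: 2148 × 3/4 = 1611
  smooth-coated: 2148 × 1/4 = 537
χ² = Σ (O − E)² / E
  rough-coated: (1630 − 1611)² / 1611 = 0.2241
  smooth-coated: (518 − 537)² / 537 = 0.6723
χ² = 0.2241 + 0.6723 = 0.8964 ≈ 0.896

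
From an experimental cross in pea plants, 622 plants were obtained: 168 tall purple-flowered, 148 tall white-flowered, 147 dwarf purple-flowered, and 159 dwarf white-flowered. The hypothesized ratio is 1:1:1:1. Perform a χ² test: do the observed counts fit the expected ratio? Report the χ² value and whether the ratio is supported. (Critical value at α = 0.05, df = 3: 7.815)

Total ratio parts = 4. Expected numbers out of 622:
  tall purple-flowered: 622 × 1/4 = 155.5
  tall white-flowered: 622 × 1/4 = 155.5
  dwarf purple-flowered: 622 × 1/4 = 155.5
  dwarf white-flowered: 622 × 1/4 = 155.5
χ² = Σ (O − E)² / E
  tall purple-flowered: (168 − 155.5)² / 155.5 = 1.0048
  tall white-flowered: (148 − 155.5)² / 155.5 = 0.3617
  dwarf purple-flowered: (147 − 155.5)² / 155.5 = 0.4646
  dwarf white-flowered: (159 − 155.5)² / 155.5 = 0.0788
χ² = 1.0048 + 0.3617 + 0.4646 + 0.0788 = 1.9099 ≈ 1.910
Degrees of freedom = 4 − 1 = 3; critical value at α = 0.05 is 7.815.
Since 1.910 < 7.815, we fail to reject the null hypothesis — the data are consistent with the 1:1:1:1 ratio.

1.910; consistent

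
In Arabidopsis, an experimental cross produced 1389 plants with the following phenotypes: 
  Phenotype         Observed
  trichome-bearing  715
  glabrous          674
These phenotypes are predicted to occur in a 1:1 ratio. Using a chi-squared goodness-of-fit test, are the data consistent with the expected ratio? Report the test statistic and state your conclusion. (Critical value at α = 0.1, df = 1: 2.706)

1.210; consistent

Under the 1:1 hypothesis (Σ ratio = 2, N = 1389):
  trichome-bearing: 1389 × 1/2 = 694.5
  glabrous: 1389 × 1/2 = 694.5
χ² = Σ (O − E)² / E
  trichome-bearing: (715 − 694.5)² / 694.5 = 0.6051
  glabrous: (674 − 694.5)² / 694.5 = 0.6051
χ² = 0.6051 + 0.6051 = 1.2102 ≈ 1.210
Degrees of freedom = 2 − 1 = 1; critical value at α = 0.1 is 2.706.
Since 1.210 < 2.706, we fail to reject the null hypothesis — the data are consistent with the 1:1 ratio.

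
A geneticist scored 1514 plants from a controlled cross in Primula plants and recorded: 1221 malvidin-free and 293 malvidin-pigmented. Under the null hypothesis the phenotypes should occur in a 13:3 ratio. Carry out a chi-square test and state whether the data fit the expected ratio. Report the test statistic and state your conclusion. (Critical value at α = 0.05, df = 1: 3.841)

Total ratio parts = 16. Expected numbers out of 1514:
  malvidin-free: 1514 × 13/16 = 1230.125
  malvidin-pigmented: 1514 × 3/16 = 283.875
χ² = Σ (O − E)² / E
  malvidin-free: (1221 − 1230.125)² / 1230.125 = 0.0677
  malvidin-pigmented: (293 − 283.875)² / 283.875 = 0.2933
χ² = 0.0677 + 0.2933 = 0.361
Degrees of freedom = 2 − 1 = 1; critical value at α = 0.05 is 3.841.
Since 0.361 < 3.841, we fail to reject the null hypothesis — the data are consistent with the 13:3 ratio.

0.361; consistent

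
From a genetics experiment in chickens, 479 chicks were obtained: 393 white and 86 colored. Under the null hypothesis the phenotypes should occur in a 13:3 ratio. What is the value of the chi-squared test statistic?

0.199

Total ratio parts = 16. Expected numbers out of 479:
  white: 479 × 13/16 = 389.1875
  colored: 479 × 3/16 = 89.8125
χ² = Σ (O − E)² / E
  white: (393 − 389.1875)² / 389.1875 = 0.0373
  colored: (86 − 89.8125)² / 89.8125 = 0.1618
χ² = 0.0373 + 0.1618 = 0.1991 ≈ 0.199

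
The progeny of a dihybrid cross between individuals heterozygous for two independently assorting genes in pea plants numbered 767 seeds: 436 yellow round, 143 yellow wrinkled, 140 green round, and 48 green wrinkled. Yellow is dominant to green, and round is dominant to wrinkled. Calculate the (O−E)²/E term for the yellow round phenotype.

A dihybrid F₂ with independent assortment and complete dominance at both loci gives a 9:3:3:1 phenotypic ratio.
Total ratio parts = 16. Expected numbers out of 767:
  yellow round: 767 × 9/16 = 431.4375
  yellow wrinkled: 767 × 3/16 = 143.8125
  green round: 767 × 3/16 = 143.8125
  green wrinkled: 767 × 1/16 = 47.9375
Contribution of yellow round: (436 − 431.4375)² / 431.4375 = 0.0482

0.048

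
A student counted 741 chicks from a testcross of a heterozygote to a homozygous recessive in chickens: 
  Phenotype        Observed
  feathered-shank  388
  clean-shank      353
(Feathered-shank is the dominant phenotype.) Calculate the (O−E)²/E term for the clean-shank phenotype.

A testcross of a heterozygote (Aa × aa) gives a 1:1 phenotypic ratio.
Under the 1:1 hypothesis (Σ ratio = 2, N = 741):
  feathered-shank: 741 × 1/2 = 370.5
  clean-shank: 741 × 1/2 = 370.5
Contribution of clean-shank: (353 − 370.5)² / 370.5 = 0.8266

0.827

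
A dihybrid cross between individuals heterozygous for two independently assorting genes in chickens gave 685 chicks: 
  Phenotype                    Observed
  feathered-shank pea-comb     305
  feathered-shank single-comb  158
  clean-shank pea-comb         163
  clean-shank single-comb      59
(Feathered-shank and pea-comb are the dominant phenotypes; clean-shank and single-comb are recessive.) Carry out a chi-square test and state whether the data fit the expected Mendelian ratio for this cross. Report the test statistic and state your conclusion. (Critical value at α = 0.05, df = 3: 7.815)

A dihybrid F₂ with independent assortment and complete dominance at both loci gives a 9:3:3:1 phenotypic ratio.
Total ratio parts = 16. Expected numbers out of 685:
  feathered-shank pea-comb: 685 × 9/16 = 385.3125
  feathered-shank single-comb: 685 × 3/16 = 128.4375
  clean-shank pea-comb: 685 × 3/16 = 128.4375
  clean-shank single-comb: 685 × 1/16 = 42.8125
χ² = Σ (O − E)² / E
  feathered-shank pea-comb: (305 − 385.3125)² / 385.3125 = 16.7399
  feathered-shank single-comb: (158 − 128.4375)² / 128.4375 = 6.8044
  clean-shank pea-comb: (163 − 128.4375)² / 128.4375 = 9.3008
  clean-shank single-comb: (59 − 42.8125)² / 42.8125 = 6.1205
χ² = 16.7399 + 6.8044 + 9.3008 + 6.1205 = 38.9656 ≈ 38.966
Degrees of freedom = 4 − 1 = 3; critical value at α = 0.05 is 7.815.
Since 38.966 > 7.815, we reject the null hypothesis — the data do not fit the 9:3:3:1 ratio.

38.966; not consistent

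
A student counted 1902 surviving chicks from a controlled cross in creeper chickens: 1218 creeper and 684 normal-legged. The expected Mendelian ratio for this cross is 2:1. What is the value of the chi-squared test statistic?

5.915

Under the 2:1 hypothesis (Σ ratio = 3, N = 1902):
  creeper: 1902 × 2/3 = 1268
  normal-legged: 1902 × 1/3 = 634
χ² = Σ (O − E)² / E
  creeper: (1218 − 1268)² / 1268 = 1.9716
  normal-legged: (684 − 634)² / 634 = 3.9432
χ² = 1.9716 + 3.9432 = 5.9148 ≈ 5.915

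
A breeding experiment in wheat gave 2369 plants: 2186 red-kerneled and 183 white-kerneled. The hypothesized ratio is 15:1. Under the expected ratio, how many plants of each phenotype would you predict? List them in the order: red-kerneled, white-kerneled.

Expected counts for N = 2369 under a 15:1 ratio (total parts = 16):
  red-kerneled: 2369 × 15/16 = 2220.9375
  white-kerneled: 2369 × 1/16 = 148.0625

2220.9375, 148.0625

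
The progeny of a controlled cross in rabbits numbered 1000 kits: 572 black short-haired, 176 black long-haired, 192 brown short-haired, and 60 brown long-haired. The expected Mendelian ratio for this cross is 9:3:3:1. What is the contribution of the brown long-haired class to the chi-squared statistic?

The 9:3:3:1 ratio has 16 parts, so with N = 1000 the expected counts are:
  black short-haired: 1000 × 9/16 = 562.5
  black long-haired: 1000 × 3/16 = 187.5
  brown short-haired: 1000 × 3/16 = 187.5
  brown long-haired: 1000 × 1/16 = 62.5
Contribution of brown long-haired: (60 − 62.5)² / 62.5 = 0.1000

0.100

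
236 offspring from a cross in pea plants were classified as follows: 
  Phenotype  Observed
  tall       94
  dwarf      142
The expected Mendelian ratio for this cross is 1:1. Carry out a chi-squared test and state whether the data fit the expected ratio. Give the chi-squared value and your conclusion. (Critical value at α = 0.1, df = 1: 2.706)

The 1:1 ratio has 2 parts, so with N = 236 the expected counts are:
  tall: 236 × 1/2 = 118
  dwarf: 236 × 1/2 = 118
χ² = Σ (O − E)² / E
  tall: (94 − 118)² / 118 = 4.8814
  dwarf: (142 − 118)² / 118 = 4.8814
χ² = 4.8814 + 4.8814 = 9.7628 ≈ 9.763
Degrees of freedom = 2 − 1 = 1; critical value at α = 0.1 is 2.706.
Since 9.763 > 2.706, we reject the null hypothesis — the data do not fit the 1:1 ratio.

9.763; not consistent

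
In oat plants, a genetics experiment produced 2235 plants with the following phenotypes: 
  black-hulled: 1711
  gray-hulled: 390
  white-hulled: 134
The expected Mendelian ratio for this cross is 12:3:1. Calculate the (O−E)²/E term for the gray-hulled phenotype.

2.016

Total ratio parts = 16. Expected numbers out of 2235:
  black-hulled: 2235 × 12/16 = 1676.25
  gray-hulled: 2235 × 3/16 = 419.0625
  white-hulled: 2235 × 1/16 = 139.6875
Contribution of gray-hulled: (390 − 419.0625)² / 419.0625 = 2.0155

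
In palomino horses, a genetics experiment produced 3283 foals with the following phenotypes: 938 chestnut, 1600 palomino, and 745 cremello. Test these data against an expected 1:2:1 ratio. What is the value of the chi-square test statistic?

The 1:2:1 ratio has 4 parts, so with N = 3283 the expected counts are:
  chestnut: 3283 × 1/4 = 820.75
  palomino: 3283 × 2/4 = 1641.5
  cremello: 3283 × 1/4 = 820.75
χ² = Σ (O − E)² / E
  chestnut: (938 − 820.75)² / 820.75 = 16.7500
  palomino: (1600 − 1641.5)² / 1641.5 = 1.0492
  cremello: (745 − 820.75)² / 820.75 = 6.9912
χ² = 16.7500 + 1.0492 + 6.9912 = 24.7904 ≈ 24.790

24.790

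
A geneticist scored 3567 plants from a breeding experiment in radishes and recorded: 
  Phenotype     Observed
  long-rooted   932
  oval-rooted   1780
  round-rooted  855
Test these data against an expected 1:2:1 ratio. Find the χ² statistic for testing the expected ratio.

3.338

Expected counts for N = 3567 under a 1:2:1 ratio (total parts = 4):
  long-rooted: 3567 × 1/4 = 891.75
  oval-rooted: 3567 × 2/4 = 1783.5
  round-rooted: 3567 × 1/4 = 891.75
χ² = Σ (O − E)² / E
  long-rooted: (932 − 891.75)² / 891.75 = 1.8167
  oval-rooted: (1780 − 1783.5)² / 1783.5 = 0.0069
  round-rooted: (855 − 891.75)² / 891.75 = 1.5145
χ² = 1.8167 + 0.0069 + 1.5145 = 3.3381 ≈ 3.338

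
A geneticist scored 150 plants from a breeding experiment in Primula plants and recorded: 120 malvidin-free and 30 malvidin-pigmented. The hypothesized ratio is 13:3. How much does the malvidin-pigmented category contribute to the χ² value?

0.125

Total ratio parts = 16. Expected numbers out of 150:
  malvidin-free: 150 × 13/16 = 121.875
  malvidin-pigmented: 150 × 3/16 = 28.125
Contribution of malvidin-pigmented: (30 − 28.125)² / 28.125 = 0.1250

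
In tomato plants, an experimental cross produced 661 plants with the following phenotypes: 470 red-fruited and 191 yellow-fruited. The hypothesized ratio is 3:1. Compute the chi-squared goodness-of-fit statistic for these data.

Expected counts for N = 661 under a 3:1 ratio (total parts = 4):
  red-fruited: 661 × 3/4 = 495.75
  yellow-fruited: 661 × 1/4 = 165.25
χ² = Σ (O − E)² / E
  red-fruited: (470 − 495.75)² / 495.75 = 1.3375
  yellow-fruited: (191 − 165.25)² / 165.25 = 4.0125
χ² = 1.3375 + 4.0125 = 5.350

5.350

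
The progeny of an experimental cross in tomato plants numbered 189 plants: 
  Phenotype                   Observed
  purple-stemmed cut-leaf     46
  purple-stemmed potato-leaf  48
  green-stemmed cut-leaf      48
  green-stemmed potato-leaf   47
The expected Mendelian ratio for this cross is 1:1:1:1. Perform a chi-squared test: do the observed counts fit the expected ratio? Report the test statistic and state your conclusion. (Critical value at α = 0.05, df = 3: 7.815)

Under the 1:1:1:1 hypothesis (Σ ratio = 4, N = 189):
  purple-stemmed cut-leaf: 189 × 1/4 = 47.25
  purple-stemmed potato-leaf: 189 × 1/4 = 47.25
  green-stemmed cut-leaf: 189 × 1/4 = 47.25
  green-stemmed potato-leaf: 189 × 1/4 = 47.25
χ² = Σ (O − E)² / E
  purple-stemmed cut-leaf: (46 − 47.25)² / 47.25 = 0.0331
  purple-stemmed potato-leaf: (48 − 47.25)² / 47.25 = 0.0119
  green-stemmed cut-leaf: (48 − 47.25)² / 47.25 = 0.0119
  green-stemmed potato-leaf: (47 − 47.25)² / 47.25 = 0.0013
χ² = 0.0331 + 0.0119 + 0.0119 + 0.0013 = 0.0582 ≈ 0.058
Degrees of freedom = 4 − 1 = 3; critical value at α = 0.05 is 7.815.
Since 0.058 < 7.815, we fail to reject the null hypothesis — the data are consistent with the 1:1:1:1 ratio.

0.058; consistent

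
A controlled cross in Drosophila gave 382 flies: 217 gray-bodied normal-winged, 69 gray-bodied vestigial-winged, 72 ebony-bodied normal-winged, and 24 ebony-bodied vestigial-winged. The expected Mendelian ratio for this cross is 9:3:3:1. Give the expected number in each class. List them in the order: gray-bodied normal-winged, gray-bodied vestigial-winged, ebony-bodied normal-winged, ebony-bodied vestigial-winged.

214.875, 71.625, 71.625, 23.875

Expected counts for N = 382 under a 9:3:3:1 ratio (total parts = 16):
  gray-bodied normal-winged: 382 × 9/16 = 214.875
  gray-bodied vestigial-winged: 382 × 3/16 = 71.625
  ebony-bodied normal-winged: 382 × 3/16 = 71.625
  ebony-bodied vestigial-winged: 382 × 1/16 = 23.875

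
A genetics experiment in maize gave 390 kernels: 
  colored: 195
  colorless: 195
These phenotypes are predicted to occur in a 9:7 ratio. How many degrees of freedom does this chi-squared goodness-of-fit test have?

A goodness-of-fit test with 2 phenotype classes has df = 2 − 1 = 1.

1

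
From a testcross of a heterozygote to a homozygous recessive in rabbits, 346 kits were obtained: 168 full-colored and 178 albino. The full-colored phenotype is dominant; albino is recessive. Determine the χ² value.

0.289

A testcross of a heterozygote (Aa × aa) gives a 1:1 phenotypic ratio.
Expected counts for N = 346 under a 1:1 ratio (total parts = 2):
  full-colored: 346 × 1/2 = 173
  albino: 346 × 1/2 = 173
χ² = Σ (O − E)² / E
  full-colored: (168 − 173)² / 173 = 0.1445
  albino: (178 − 173)² / 173 = 0.1445
χ² = 0.1445 + 0.1445 = 0.289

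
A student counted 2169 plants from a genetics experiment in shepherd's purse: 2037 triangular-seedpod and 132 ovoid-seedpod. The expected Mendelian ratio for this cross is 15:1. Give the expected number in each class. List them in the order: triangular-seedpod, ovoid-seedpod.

The 15:1 ratio has 16 parts, so with N = 2169 the expected counts are:
  triangular-seedpod: 2169 × 15/16 = 2033.4375
  ovoid-seedpod: 2169 × 1/16 = 135.5625

2033.4375, 135.5625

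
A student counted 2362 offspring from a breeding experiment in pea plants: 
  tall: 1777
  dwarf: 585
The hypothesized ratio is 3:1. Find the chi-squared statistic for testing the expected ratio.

0.068

The 3:1 ratio has 4 parts, so with N = 2362 the expected counts are:
  tall: 2362 × 3/4 = 1771.5
  dwarf: 2362 × 1/4 = 590.5
χ² = Σ (O − E)² / E
  tall: (1777 − 1771.5)² / 1771.5 = 0.0171
  dwarf: (585 − 590.5)² / 590.5 = 0.0512
χ² = 0.0171 + 0.0512 = 0.0683 ≈ 0.068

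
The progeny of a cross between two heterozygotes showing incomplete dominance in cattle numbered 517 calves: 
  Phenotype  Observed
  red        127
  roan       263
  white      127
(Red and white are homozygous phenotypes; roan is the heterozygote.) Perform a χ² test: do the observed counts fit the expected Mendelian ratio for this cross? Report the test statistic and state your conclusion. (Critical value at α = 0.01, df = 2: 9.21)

With incomplete dominance, a heterozygote × heterozygote cross gives a 1:2:1 phenotypic ratio.
Expected counts for N = 517 under a 1:2:1 ratio (total parts = 4):
  red: 517 × 1/4 = 129.25
  roan: 517 × 2/4 = 258.5
  white: 517 × 1/4 = 129.25
χ² = Σ (O − E)² / E
  red: (127 − 129.25)² / 129.25 = 0.0392
  roan: (263 − 258.5)² / 258.5 = 0.0783
  white: (127 − 129.25)² / 129.25 = 0.0392
χ² = 0.0392 + 0.0783 + 0.0392 = 0.1567 ≈ 0.157
Degrees of freedom = 3 − 1 = 2; critical value at α = 0.01 is 9.21.
Since 0.157 < 9.21, we fail to reject the null hypothesis — the data are consistent with the 1:2:1 ratio.

0.157; consistent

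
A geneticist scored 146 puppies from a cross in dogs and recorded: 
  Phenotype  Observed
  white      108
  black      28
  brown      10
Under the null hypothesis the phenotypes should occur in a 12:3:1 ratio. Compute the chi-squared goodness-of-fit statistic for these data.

0.119

Under the 12:3:1 hypothesis (Σ ratio = 16, N = 146):
  white: 146 × 12/16 = 109.5
  black: 146 × 3/16 = 27.375
  brown: 146 × 1/16 = 9.125
χ² = Σ (O − E)² / E
  white: (108 − 109.5)² / 109.5 = 0.0205
  black: (28 − 27.375)² / 27.375 = 0.0143
  brown: (10 − 9.125)² / 9.125 = 0.0839
χ² = 0.0205 + 0.0143 + 0.0839 = 0.1187 ≈ 0.119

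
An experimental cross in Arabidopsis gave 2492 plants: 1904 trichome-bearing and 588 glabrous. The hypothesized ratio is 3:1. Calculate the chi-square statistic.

2.622

Expected counts for N = 2492 under a 3:1 ratio (total parts = 4):
  trichome-bearing: 2492 × 3/4 = 1869
  glabrous: 2492 × 1/4 = 623
χ² = Σ (O − E)² / E
  trichome-bearing: (1904 − 1869)² / 1869 = 0.6554
  glabrous: (588 − 623)² / 623 = 1.9663
χ² = 0.6554 + 1.9663 = 2.6217 ≈ 2.622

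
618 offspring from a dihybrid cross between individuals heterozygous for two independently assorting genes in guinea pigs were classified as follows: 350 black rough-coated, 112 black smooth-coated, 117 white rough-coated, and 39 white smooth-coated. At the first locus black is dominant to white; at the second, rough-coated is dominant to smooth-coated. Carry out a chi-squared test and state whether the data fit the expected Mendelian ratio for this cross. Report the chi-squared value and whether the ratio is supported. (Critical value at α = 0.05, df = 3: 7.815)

A dihybrid F₂ with independent assortment and complete dominance at both loci gives a 9:3:3:1 phenotypic ratio.
The 9:3:3:1 ratio has 16 parts, so with N = 618 the expected counts are:
  black rough-coated: 618 × 9/16 = 347.625
  black smooth-coated: 618 × 3/16 = 115.875
  white rough-coated: 618 × 3/16 = 115.875
  white smooth-coated: 618 × 1/16 = 38.625
χ² = Σ (O − E)² / E
  black rough-coated: (350 − 347.625)² / 347.625 = 0.0162
  black smooth-coated: (112 − 115.875)² / 115.875 = 0.1296
  white rough-coated: (117 − 115.875)² / 115.875 = 0.0109
  white smooth-coated: (39 − 38.625)² / 38.625 = 0.0036
χ² = 0.0162 + 0.1296 + 0.0109 + 0.0036 = 0.1603 ≈ 0.160
Degrees of freedom = 4 − 1 = 3; critical value at α = 0.05 is 7.815.
Since 0.160 < 7.815, we fail to reject the null hypothesis — the data are consistent with the 9:3:3:1 ratio.

0.160; consistent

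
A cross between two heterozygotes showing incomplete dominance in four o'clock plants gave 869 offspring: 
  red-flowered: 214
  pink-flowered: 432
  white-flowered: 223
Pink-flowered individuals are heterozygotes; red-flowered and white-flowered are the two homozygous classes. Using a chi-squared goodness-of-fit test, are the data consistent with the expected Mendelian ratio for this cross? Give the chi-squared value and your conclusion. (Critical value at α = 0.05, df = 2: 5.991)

With incomplete dominance, a heterozygote × heterozygote cross gives a 1:2:1 phenotypic ratio.
Under the 1:2:1 hypothesis (Σ ratio = 4, N = 869):
  red-flowered: 869 × 1/4 = 217.25
  pink-flowered: 869 × 2/4 = 434.5
  white-flowered: 869 × 1/4 = 217.25
χ² = Σ (O − E)² / E
  red-flowered: (214 − 217.25)² / 217.25 = 0.0486
  pink-flowered: (432 − 434.5)² / 434.5 = 0.0144
  white-flowered: (223 − 217.25)² / 217.25 = 0.1522
χ² = 0.0486 + 0.0144 + 0.1522 = 0.2152 ≈ 0.215
Degrees of freedom = 3 − 1 = 2; critical value at α = 0.05 is 5.991.
Since 0.215 < 5.991, we fail to reject the null hypothesis — the data are consistent with the 1:2:1 ratio.

0.215; consistent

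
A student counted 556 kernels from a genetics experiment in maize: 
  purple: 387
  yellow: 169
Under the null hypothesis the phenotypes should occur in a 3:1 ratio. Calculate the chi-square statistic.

Expected counts for N = 556 under a 3:1 ratio (total parts = 4):
  purple: 556 × 3/4 = 417
  yellow: 556 × 1/4 = 139
χ² = Σ (O − E)² / E
  purple: (387 − 417)² / 417 = 2.1583
  yellow: (169 − 139)² / 139 = 6.4748
χ² = 2.1583 + 6.4748 = 8.6331 ≈ 8.633

8.633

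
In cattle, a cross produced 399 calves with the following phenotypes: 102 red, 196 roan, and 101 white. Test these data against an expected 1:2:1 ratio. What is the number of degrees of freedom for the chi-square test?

2

A goodness-of-fit test with 3 phenotype classes has df = 3 − 1 = 2.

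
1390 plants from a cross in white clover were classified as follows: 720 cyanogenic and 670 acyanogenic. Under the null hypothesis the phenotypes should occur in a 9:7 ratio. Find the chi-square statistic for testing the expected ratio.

11.192

Total ratio parts = 16. Expected numbers out of 1390:
  cyanogenic: 1390 × 9/16 = 781.875
  acyanogenic: 1390 × 7/16 = 608.125
χ² = Σ (O − E)² / E
  cyanogenic: (720 − 781.875)² / 781.875 = 4.8966
  acyanogenic: (670 − 608.125)² / 608.125 = 6.2956
χ² = 4.8966 + 6.2956 = 11.1922 ≈ 11.192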